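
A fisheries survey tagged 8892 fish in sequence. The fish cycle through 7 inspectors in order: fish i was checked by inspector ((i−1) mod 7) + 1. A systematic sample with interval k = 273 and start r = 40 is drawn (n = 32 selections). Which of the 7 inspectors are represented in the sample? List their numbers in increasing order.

Consecutive selections differ by k = 273, so their inspector numbers differ by 273 mod 7 = 0.
gcd(273, 7) = 7, so the sample visits 7/7 = 1 distinct residues mod 7.
Start 40 is inspector 5; the inspectors hit are 5.

5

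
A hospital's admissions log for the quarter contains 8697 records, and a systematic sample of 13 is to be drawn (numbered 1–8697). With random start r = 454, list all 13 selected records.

454, 1123, 1792, 2461, 3130, 3799, 4468, 5137, 5806, 6475, 7144, 7813, 8482

k = N/n = 8697/13 = 669
record 1: 454
record 2: 454 + 669 = 1123
record 3: 1123 + 669 = 1792
record 4: 1792 + 669 = 2461
record 5: 2461 + 669 = 3130
record 6: 3130 + 669 = 3799
record 7: 3799 + 669 = 4468
record 8: 4468 + 669 = 5137
record 9: 5137 + 669 = 5806
record 10: 5806 + 669 = 6475
record 11: 6475 + 669 = 7144
record 12: 7144 + 669 = 7813
record 13: 7813 + 669 = 8482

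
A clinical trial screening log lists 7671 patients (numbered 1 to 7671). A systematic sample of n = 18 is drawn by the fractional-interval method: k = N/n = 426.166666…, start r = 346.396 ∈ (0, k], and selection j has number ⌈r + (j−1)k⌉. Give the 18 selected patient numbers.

347, 773, 1199, 1625, 2052, 2478, 2904, 3330, 3756, 4182, 4609, 5035, 5461, 5887, 6313, 6739, 7166, 7592

j=1: r + 0k = 346.396 → ⌈·⌉ = 347
j=2: r + 1k = 772.562666… → ⌈·⌉ = 773
j=3: r + 2k = 1198.729333… → ⌈·⌉ = 1199
j=4: r + 3k = 1624.896 → ⌈·⌉ = 1625
j=5: r + 4k = 2051.062666… → ⌈·⌉ = 2052
j=6: r + 5k = 2477.229333… → ⌈·⌉ = 2478
j=7: r + 6k = 2903.396 → ⌈·⌉ = 2904
j=8: r + 7k = 3329.562666… → ⌈·⌉ = 3330
j=9: r + 8k = 3755.729333… → ⌈·⌉ = 3756
j=10: r + 9k = 4181.896 → ⌈·⌉ = 4182
j=11: r + 10k = 4608.062666… → ⌈·⌉ = 4609
j=12: r + 11k = 5034.229333… → ⌈·⌉ = 5035
j=13: r + 12k = 5460.396 → ⌈·⌉ = 5461
j=14: r + 13k = 5886.562666… → ⌈·⌉ = 5887
j=15: r + 14k = 6312.729333… → ⌈·⌉ = 6313
j=16: r + 15k = 6738.896 → ⌈·⌉ = 6739
j=17: r + 16k = 7165.062666… → ⌈·⌉ = 7166
j=18: r + 17k = 7591.229333… → ⌈·⌉ = 7592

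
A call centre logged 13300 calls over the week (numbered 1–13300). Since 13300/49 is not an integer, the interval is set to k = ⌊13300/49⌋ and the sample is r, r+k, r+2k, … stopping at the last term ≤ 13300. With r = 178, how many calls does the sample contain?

k = ⌊13300/49⌋ = 271
Achieved size = ⌊(13300 − 178)/271⌋ + 1 = ⌊13122/271⌋ + 1 = 48 + 1 = 49
(last selection: 178 + 48×271 = 13186 ≤ 13300; next would be 13457 > 13300)

49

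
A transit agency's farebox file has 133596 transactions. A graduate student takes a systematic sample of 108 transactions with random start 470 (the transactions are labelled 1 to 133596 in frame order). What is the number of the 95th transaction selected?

116748

k = 133596/108 = 1237
95th selection = r + (95−1)·k = 470 + 94×1237 = 470 + 116278 = 116748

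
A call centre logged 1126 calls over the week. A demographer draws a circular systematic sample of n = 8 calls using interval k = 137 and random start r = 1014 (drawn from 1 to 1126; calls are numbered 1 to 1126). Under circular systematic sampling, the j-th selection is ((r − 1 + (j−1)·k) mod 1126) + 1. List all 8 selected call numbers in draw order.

1014, 25, 162, 299, 436, 573, 710, 847

Selection 1: 1014
Selection 2: 1014 + 137 = 1151 → 1151 − 1126 = 25
Selection 3: 25 + 137 = 162
Selection 4: 162 + 137 = 299
Selection 5: 299 + 137 = 436
Selection 6: 436 + 137 = 573
Selection 7: 573 + 137 = 710
Selection 8: 710 + 137 = 847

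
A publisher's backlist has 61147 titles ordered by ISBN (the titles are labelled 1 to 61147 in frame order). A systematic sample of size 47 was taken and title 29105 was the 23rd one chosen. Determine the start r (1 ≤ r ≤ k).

483

k = 61147/47 = 1301
r = 29105 − (23−1)×1301 = 29105 − 28622 = 483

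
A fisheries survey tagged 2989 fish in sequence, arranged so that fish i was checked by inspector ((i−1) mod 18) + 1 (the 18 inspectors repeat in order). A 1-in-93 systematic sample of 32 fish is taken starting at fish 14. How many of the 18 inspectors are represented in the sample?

Consecutive selections differ by k = 93, so their inspector numbers differ by 93 mod 18 = 3.
gcd(93, 18) = 3, so the sample visits 18/3 = 6 distinct residues mod 18.
Start 14 is inspector 14; the inspectors hit are 2, 5, 8, 11, 14, 17.

6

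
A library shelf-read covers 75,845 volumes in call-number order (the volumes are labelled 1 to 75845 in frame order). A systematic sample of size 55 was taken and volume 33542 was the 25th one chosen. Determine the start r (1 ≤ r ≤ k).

446

k = 75845/55 = 1379
r = 33542 − (25−1)×1379 = 33542 − 33096 = 446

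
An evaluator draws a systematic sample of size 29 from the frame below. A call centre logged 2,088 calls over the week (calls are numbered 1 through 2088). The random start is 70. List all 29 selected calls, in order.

k = N/n = 2088/29 = 72
call 1: 70
call 2: 70 + 72 = 142
call 3: 142 + 72 = 214
call 4: 214 + 72 = 286
call 5: 286 + 72 = 358
call 6: 358 + 72 = 430
call 7: 430 + 72 = 502
call 8: 502 + 72 = 574
call 9: 574 + 72 = 646
call 10: 646 + 72 = 718
call 11: 718 + 72 = 790
call 12: 790 + 72 = 862
call 13: 862 + 72 = 934
call 14: 934 + 72 = 1006
call 15: 1006 + 72 = 1078
call 16: 1078 + 72 = 1150
call 17: 1150 + 72 = 1222
call 18: 1222 + 72 = 1294
call 19: 1294 + 72 = 1366
call 20: 1366 + 72 = 1438
call 21: 1438 + 72 = 1510
call 22: 1510 + 72 = 1582
call 23: 1582 + 72 = 1654
call 24: 1654 + 72 = 1726
call 25: 1726 + 72 = 1798
call 26: 1798 + 72 = 1870
call 27: 1870 + 72 = 1942
call 28: 1942 + 72 = 2014
call 29: 2014 + 72 = 2086

70, 142, 214, 286, 358, 430, 502, 574, 646, 718, 790, 862, 934, 1006, 1078, 1150, 1222, 1294, 1366, 1438, 1510, 1582, 1654, 1726, 1798, 1870, 1942, 2014, 2086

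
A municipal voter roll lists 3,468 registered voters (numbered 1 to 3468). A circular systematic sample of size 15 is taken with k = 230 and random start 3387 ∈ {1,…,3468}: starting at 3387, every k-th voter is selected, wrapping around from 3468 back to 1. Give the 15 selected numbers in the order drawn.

Selection 1: 3387
Selection 2: 3387 + 230 = 3617 → 3617 − 3468 = 149
Selection 3: 149 + 230 = 379
Selection 4: 379 + 230 = 609
Selection 5: 609 + 230 = 839
Selection 6: 839 + 230 = 1069
Selection 7: 1069 + 230 = 1299
Selection 8: 1299 + 230 = 1529
Selection 9: 1529 + 230 = 1759
Selection 10: 1759 + 230 = 1989
Selection 11: 1989 + 230 = 2219
Selection 12: 2219 + 230 = 2449
Selection 13: 2449 + 230 = 2679
Selection 14: 2679 + 230 = 2909
Selection 15: 2909 + 230 = 3139

3387, 149, 379, 609, 839, 1069, 1299, 1529, 1759, 1989, 2219, 2449, 2679, 2909, 3139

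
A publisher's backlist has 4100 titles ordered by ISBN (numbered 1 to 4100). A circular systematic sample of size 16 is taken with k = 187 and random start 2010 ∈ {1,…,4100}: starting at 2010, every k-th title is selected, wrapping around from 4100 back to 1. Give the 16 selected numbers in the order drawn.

2010, 2197, 2384, 2571, 2758, 2945, 3132, 3319, 3506, 3693, 3880, 4067, 154, 341, 528, 715

Selection 1: 2010
Selection 2: 2010 + 187 = 2197
Selection 3: 2197 + 187 = 2384
Selection 4: 2384 + 187 = 2571
Selection 5: 2571 + 187 = 2758
Selection 6: 2758 + 187 = 2945
Selection 7: 2945 + 187 = 3132
Selection 8: 3132 + 187 = 3319
Selection 9: 3319 + 187 = 3506
Selection 10: 3506 + 187 = 3693
Selection 11: 3693 + 187 = 3880
Selection 12: 3880 + 187 = 4067
Selection 13: 4067 + 187 = 4254 → 4254 − 4100 = 154
Selection 14: 154 + 187 = 341
Selection 15: 341 + 187 = 528
Selection 16: 528 + 187 = 715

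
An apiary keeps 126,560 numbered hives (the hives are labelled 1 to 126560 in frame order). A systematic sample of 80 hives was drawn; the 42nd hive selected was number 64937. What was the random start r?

75

k = 126560/80 = 1582
r = 64937 − (42−1)×1582 = 64937 − 64862 = 75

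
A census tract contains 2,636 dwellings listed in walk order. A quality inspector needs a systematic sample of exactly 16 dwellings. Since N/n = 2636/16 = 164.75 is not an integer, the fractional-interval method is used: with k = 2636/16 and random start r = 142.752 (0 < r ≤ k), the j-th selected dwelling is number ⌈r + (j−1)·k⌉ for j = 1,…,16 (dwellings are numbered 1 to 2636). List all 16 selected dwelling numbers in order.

143, 308, 473, 638, 802, 967, 1132, 1297, 1461, 1626, 1791, 1956, 2120, 2285, 2450, 2615

j=1: r + 0k = 142.752 → ⌈·⌉ = 143
j=2: r + 1k = 307.502 → ⌈·⌉ = 308
j=3: r + 2k = 472.252 → ⌈·⌉ = 473
j=4: r + 3k = 637.002 → ⌈·⌉ = 638
j=5: r + 4k = 801.752 → ⌈·⌉ = 802
j=6: r + 5k = 966.502 → ⌈·⌉ = 967
j=7: r + 6k = 1131.252 → ⌈·⌉ = 1132
j=8: r + 7k = 1296.002 → ⌈·⌉ = 1297
j=9: r + 8k = 1460.752 → ⌈·⌉ = 1461
j=10: r + 9k = 1625.502 → ⌈·⌉ = 1626
j=11: r + 10k = 1790.252 → ⌈·⌉ = 1791
j=12: r + 11k = 1955.002 → ⌈·⌉ = 1956
j=13: r + 12k = 2119.752 → ⌈·⌉ = 2120
j=14: r + 13k = 2284.502 → ⌈·⌉ = 2285
j=15: r + 14k = 2449.252 → ⌈·⌉ = 2450
j=16: r + 15k = 2614.002 → ⌈·⌉ = 2615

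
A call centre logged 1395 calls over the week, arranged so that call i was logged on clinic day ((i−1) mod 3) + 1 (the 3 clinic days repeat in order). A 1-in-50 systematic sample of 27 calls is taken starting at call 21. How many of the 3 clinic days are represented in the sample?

Consecutive selections differ by k = 50, so their clinic day numbers differ by 50 mod 3 = 2.
gcd(50, 3) = 1, so the sample visits 3/1 = 3 distinct residues mod 3.
Start 21 is clinic day 3; the clinic days hit are 1, 2, 3.

3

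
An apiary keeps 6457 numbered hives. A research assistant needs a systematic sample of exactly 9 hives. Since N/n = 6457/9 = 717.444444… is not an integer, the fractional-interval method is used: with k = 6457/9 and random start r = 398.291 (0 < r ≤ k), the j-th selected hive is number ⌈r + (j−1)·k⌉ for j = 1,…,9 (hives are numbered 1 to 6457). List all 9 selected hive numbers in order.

399, 1116, 1834, 2551, 3269, 3986, 4703, 5421, 6138

j=1: r + 0k = 398.291 → ⌈·⌉ = 399
j=2: r + 1k = 1115.735444… → ⌈·⌉ = 1116
j=3: r + 2k = 1833.179888… → ⌈·⌉ = 1834
j=4: r + 3k = 2550.624333… → ⌈·⌉ = 2551
j=5: r + 4k = 3268.068777… → ⌈·⌉ = 3269
j=6: r + 5k = 3985.513222… → ⌈·⌉ = 3986
j=7: r + 6k = 4702.957666… → ⌈·⌉ = 4703
j=8: r + 7k = 5420.402111… → ⌈·⌉ = 5421
j=9: r + 8k = 6137.846555… → ⌈·⌉ = 6138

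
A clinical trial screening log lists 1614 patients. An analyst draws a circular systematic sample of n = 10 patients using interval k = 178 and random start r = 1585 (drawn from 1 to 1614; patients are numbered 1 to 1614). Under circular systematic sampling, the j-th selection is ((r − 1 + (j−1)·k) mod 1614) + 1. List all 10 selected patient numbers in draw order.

1585, 149, 327, 505, 683, 861, 1039, 1217, 1395, 1573

Selection 1: 1585
Selection 2: 1585 + 178 = 1763 → 1763 − 1614 = 149
Selection 3: 149 + 178 = 327
Selection 4: 327 + 178 = 505
Selection 5: 505 + 178 = 683
Selection 6: 683 + 178 = 861
Selection 7: 861 + 178 = 1039
Selection 8: 1039 + 178 = 1217
Selection 9: 1217 + 178 = 1395
Selection 10: 1395 + 178 = 1573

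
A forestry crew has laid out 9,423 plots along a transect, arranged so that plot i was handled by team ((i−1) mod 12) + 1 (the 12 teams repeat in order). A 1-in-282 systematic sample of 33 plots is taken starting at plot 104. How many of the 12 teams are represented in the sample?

2

Consecutive selections differ by k = 282, so their team numbers differ by 282 mod 12 = 6.
gcd(282, 12) = 6, so the sample visits 12/6 = 2 distinct residues mod 12.
Start 104 is team 8; the teams hit are 2, 8.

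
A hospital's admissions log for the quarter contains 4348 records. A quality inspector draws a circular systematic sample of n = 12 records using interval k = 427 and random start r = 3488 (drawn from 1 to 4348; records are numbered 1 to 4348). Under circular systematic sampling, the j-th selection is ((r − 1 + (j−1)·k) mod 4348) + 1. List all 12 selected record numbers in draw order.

Selection 1: 3488
Selection 2: 3488 + 427 = 3915
Selection 3: 3915 + 427 = 4342
Selection 4: 4342 + 427 = 4769 → 4769 − 4348 = 421
Selection 5: 421 + 427 = 848
Selection 6: 848 + 427 = 1275
Selection 7: 1275 + 427 = 1702
Selection 8: 1702 + 427 = 2129
Selection 9: 2129 + 427 = 2556
Selection 10: 2556 + 427 = 2983
Selection 11: 2983 + 427 = 3410
Selection 12: 3410 + 427 = 3837

3488, 3915, 4342, 421, 848, 1275, 1702, 2129, 2556, 2983, 3410, 3837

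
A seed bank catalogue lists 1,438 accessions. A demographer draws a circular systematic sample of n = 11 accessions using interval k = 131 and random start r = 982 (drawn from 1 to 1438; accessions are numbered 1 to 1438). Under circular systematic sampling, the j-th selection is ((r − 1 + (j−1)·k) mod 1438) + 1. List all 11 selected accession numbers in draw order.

982, 1113, 1244, 1375, 68, 199, 330, 461, 592, 723, 854

Selection 1: 982
Selection 2: 982 + 131 = 1113
Selection 3: 1113 + 131 = 1244
Selection 4: 1244 + 131 = 1375
Selection 5: 1375 + 131 = 1506 → 1506 − 1438 = 68
Selection 6: 68 + 131 = 199
Selection 7: 199 + 131 = 330
Selection 8: 330 + 131 = 461
Selection 9: 461 + 131 = 592
Selection 10: 592 + 131 = 723
Selection 11: 723 + 131 = 854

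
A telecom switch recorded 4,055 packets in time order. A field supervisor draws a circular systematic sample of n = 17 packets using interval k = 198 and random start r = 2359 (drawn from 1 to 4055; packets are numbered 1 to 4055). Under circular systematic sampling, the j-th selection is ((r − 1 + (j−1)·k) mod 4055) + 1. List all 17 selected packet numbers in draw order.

2359, 2557, 2755, 2953, 3151, 3349, 3547, 3745, 3943, 86, 284, 482, 680, 878, 1076, 1274, 1472

Selection 1: 2359
Selection 2: 2359 + 198 = 2557
Selection 3: 2557 + 198 = 2755
Selection 4: 2755 + 198 = 2953
Selection 5: 2953 + 198 = 3151
Selection 6: 3151 + 198 = 3349
Selection 7: 3349 + 198 = 3547
Selection 8: 3547 + 198 = 3745
Selection 9: 3745 + 198 = 3943
Selection 10: 3943 + 198 = 4141 → 4141 − 4055 = 86
Selection 11: 86 + 198 = 284
Selection 12: 284 + 198 = 482
Selection 13: 482 + 198 = 680
Selection 14: 680 + 198 = 878
Selection 15: 878 + 198 = 1076
Selection 16: 1076 + 198 = 1274
Selection 17: 1274 + 198 = 1472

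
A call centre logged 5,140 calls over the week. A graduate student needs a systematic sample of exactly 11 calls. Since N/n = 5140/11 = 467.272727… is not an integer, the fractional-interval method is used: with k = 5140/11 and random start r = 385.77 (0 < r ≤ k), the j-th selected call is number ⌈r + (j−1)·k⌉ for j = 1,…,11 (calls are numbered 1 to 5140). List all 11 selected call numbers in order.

j=1: r + 0k = 385.77 → ⌈·⌉ = 386
j=2: r + 1k = 853.042727… → ⌈·⌉ = 854
j=3: r + 2k = 1320.315454… → ⌈·⌉ = 1321
j=4: r + 3k = 1787.588181… → ⌈·⌉ = 1788
j=5: r + 4k = 2254.860909… → ⌈·⌉ = 2255
j=6: r + 5k = 2722.133636… → ⌈·⌉ = 2723
j=7: r + 6k = 3189.406363… → ⌈·⌉ = 3190
j=8: r + 7k = 3656.679090… → ⌈·⌉ = 3657
j=9: r + 8k = 4123.951818… → ⌈·⌉ = 4124
j=10: r + 9k = 4591.224545… → ⌈·⌉ = 4592
j=11: r + 10k = 5058.497272… → ⌈·⌉ = 5059

386, 854, 1321, 1788, 2255, 2723, 3190, 3657, 4124, 4592, 5059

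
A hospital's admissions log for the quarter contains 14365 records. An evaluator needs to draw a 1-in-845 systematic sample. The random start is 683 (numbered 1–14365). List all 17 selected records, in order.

record 1: 683
record 2: 683 + 845 = 1528
record 3: 1528 + 845 = 2373
record 4: 2373 + 845 = 3218
record 5: 3218 + 845 = 4063
record 6: 4063 + 845 = 4908
record 7: 4908 + 845 = 5753
record 8: 5753 + 845 = 6598
record 9: 6598 + 845 = 7443
record 10: 7443 + 845 = 8288
record 11: 8288 + 845 = 9133
record 12: 9133 + 845 = 9978
record 13: 9978 + 845 = 10823
record 14: 10823 + 845 = 11668
record 15: 11668 + 845 = 12513
record 16: 12513 + 845 = 13358
record 17: 13358 + 845 = 14203

683, 1528, 2373, 3218, 4063, 4908, 5753, 6598, 7443, 8288, 9133, 9978, 10823, 11668, 12513, 13358, 14203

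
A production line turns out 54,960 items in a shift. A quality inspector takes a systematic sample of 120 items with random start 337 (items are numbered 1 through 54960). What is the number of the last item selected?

k = 54960/120 = 458
120th selection = r + (120−1)·k = 337 + 119×458 = 337 + 54502 = 54839

54839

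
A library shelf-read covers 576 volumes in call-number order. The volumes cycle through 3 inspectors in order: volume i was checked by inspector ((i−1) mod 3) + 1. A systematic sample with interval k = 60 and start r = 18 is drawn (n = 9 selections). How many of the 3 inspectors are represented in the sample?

1

Consecutive selections differ by k = 60, so their inspector numbers differ by 60 mod 3 = 0.
gcd(60, 3) = 3, so the sample visits 3/3 = 1 distinct residues mod 3.
Start 18 is inspector 3; the inspectors hit are 3.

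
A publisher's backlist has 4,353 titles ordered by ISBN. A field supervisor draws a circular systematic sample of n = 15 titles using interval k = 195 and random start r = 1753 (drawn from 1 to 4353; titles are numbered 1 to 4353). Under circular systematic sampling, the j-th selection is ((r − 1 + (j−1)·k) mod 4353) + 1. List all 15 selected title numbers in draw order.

1753, 1948, 2143, 2338, 2533, 2728, 2923, 3118, 3313, 3508, 3703, 3898, 4093, 4288, 130

Selection 1: 1753
Selection 2: 1753 + 195 = 1948
Selection 3: 1948 + 195 = 2143
Selection 4: 2143 + 195 = 2338
Selection 5: 2338 + 195 = 2533
Selection 6: 2533 + 195 = 2728
Selection 7: 2728 + 195 = 2923
Selection 8: 2923 + 195 = 3118
Selection 9: 3118 + 195 = 3313
Selection 10: 3313 + 195 = 3508
Selection 11: 3508 + 195 = 3703
Selection 12: 3703 + 195 = 3898
Selection 13: 3898 + 195 = 4093
Selection 14: 4093 + 195 = 4288
Selection 15: 4288 + 195 = 4483 → 4483 − 4353 = 130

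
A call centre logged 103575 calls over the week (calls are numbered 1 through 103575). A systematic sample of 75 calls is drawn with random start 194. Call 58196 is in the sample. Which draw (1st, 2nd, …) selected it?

43

k = 103575/75 = 1381
position = (58196 − 194)/1381 + 1 = 58002/1381 + 1 = 42 + 1 = 43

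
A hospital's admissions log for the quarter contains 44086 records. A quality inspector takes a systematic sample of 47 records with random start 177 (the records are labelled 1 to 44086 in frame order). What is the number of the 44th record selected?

40511

k = 44086/47 = 938
44th selection = r + (44−1)·k = 177 + 43×938 = 177 + 40334 = 40511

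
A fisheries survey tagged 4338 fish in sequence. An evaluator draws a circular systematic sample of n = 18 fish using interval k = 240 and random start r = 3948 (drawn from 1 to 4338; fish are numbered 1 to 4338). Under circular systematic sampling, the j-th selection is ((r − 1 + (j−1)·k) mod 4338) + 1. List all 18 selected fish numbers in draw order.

Selection 1: 3948
Selection 2: 3948 + 240 = 4188
Selection 3: 4188 + 240 = 4428 → 4428 − 4338 = 90
Selection 4: 90 + 240 = 330
Selection 5: 330 + 240 = 570
Selection 6: 570 + 240 = 810
Selection 7: 810 + 240 = 1050
Selection 8: 1050 + 240 = 1290
Selection 9: 1290 + 240 = 1530
Selection 10: 1530 + 240 = 1770
Selection 11: 1770 + 240 = 2010
Selection 12: 2010 + 240 = 2250
Selection 13: 2250 + 240 = 2490
Selection 14: 2490 + 240 = 2730
Selection 15: 2730 + 240 = 2970
Selection 16: 2970 + 240 = 3210
Selection 17: 3210 + 240 = 3450
Selection 18: 3450 + 240 = 3690

3948, 4188, 90, 330, 570, 810, 1050, 1290, 1530, 1770, 2010, 2250, 2490, 2730, 2970, 3210, 3450, 3690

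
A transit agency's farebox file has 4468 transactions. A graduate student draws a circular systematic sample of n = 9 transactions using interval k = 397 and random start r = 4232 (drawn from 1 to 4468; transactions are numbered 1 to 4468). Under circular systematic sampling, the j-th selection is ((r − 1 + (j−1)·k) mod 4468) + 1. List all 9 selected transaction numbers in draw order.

4232, 161, 558, 955, 1352, 1749, 2146, 2543, 2940

Selection 1: 4232
Selection 2: 4232 + 397 = 4629 → 4629 − 4468 = 161
Selection 3: 161 + 397 = 558
Selection 4: 558 + 397 = 955
Selection 5: 955 + 397 = 1352
Selection 6: 1352 + 397 = 1749
Selection 7: 1749 + 397 = 2146
Selection 8: 2146 + 397 = 2543
Selection 9: 2543 + 397 = 2940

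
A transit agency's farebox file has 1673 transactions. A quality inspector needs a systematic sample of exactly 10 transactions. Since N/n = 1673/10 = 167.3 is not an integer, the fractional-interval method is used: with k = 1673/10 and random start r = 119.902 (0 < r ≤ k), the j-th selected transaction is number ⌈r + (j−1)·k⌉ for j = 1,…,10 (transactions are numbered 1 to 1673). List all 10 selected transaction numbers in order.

j=1: r + 0k = 119.902 → ⌈·⌉ = 120
j=2: r + 1k = 287.202 → ⌈·⌉ = 288
j=3: r + 2k = 454.502 → ⌈·⌉ = 455
j=4: r + 3k = 621.802 → ⌈·⌉ = 622
j=5: r + 4k = 789.102 → ⌈·⌉ = 790
j=6: r + 5k = 956.402 → ⌈·⌉ = 957
j=7: r + 6k = 1123.702 → ⌈·⌉ = 1124
j=8: r + 7k = 1291.002 → ⌈·⌉ = 1292
j=9: r + 8k = 1458.302 → ⌈·⌉ = 1459
j=10: r + 9k = 1625.602 → ⌈·⌉ = 1626

120, 288, 455, 622, 790, 957, 1124, 1292, 1459, 1626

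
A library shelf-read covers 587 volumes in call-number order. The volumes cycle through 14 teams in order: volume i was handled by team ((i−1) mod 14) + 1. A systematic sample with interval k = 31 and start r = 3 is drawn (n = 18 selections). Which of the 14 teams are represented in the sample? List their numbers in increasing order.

1, 2, 3, 4, 5, 6, 7, 8, 9, 10, 11, 12, 13, 14

Consecutive selections differ by k = 31, so their team numbers differ by 31 mod 14 = 3.
gcd(31, 14) = 1, so the sample visits 14/1 = 14 distinct residues mod 14.
Start 3 is team 3; the teams hit are 1, 2, 3, 4, 5, 6, 7, 8, 9, 10, 11, 12, 13, 14.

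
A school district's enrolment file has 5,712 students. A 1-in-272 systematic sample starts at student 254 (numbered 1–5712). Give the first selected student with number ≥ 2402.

2430

k = 272
Steps past start: ⌈(2402 − 254)/272⌉ = ⌈2148/272⌉ = 8
Selected student: 254 + 8×272 = 2430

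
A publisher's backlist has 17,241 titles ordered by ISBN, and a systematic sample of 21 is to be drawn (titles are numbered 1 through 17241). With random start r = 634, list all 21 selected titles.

634, 1455, 2276, 3097, 3918, 4739, 5560, 6381, 7202, 8023, 8844, 9665, 10486, 11307, 12128, 12949, 13770, 14591, 15412, 16233, 17054

k = N/n = 17241/21 = 821
title 1: 634
title 2: 634 + 821 = 1455
title 3: 1455 + 821 = 2276
title 4: 2276 + 821 = 3097
title 5: 3097 + 821 = 3918
title 6: 3918 + 821 = 4739
title 7: 4739 + 821 = 5560
title 8: 5560 + 821 = 6381
title 9: 6381 + 821 = 7202
title 10: 7202 + 821 = 8023
title 11: 8023 + 821 = 8844
title 12: 8844 + 821 = 9665
title 13: 9665 + 821 = 10486
title 14: 10486 + 821 = 11307
title 15: 11307 + 821 = 12128
title 16: 12128 + 821 = 12949
title 17: 12949 + 821 = 13770
title 18: 13770 + 821 = 14591
title 19: 14591 + 821 = 15412
title 20: 15412 + 821 = 16233
title 21: 16233 + 821 = 17054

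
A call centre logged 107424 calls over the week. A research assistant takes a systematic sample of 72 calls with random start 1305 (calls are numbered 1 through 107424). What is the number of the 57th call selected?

k = 107424/72 = 1492
57th selection = r + (57−1)·k = 1305 + 56×1492 = 1305 + 83552 = 84857

84857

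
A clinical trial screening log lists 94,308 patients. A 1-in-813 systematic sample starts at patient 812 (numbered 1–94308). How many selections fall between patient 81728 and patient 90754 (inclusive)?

11

k = 813
First selection ≥ 81728: 812 + ⌈(81728−812)/813⌉·813 = 812 + 100×813 = 82112
Last selection ≤ 90754: 812 + ⌊(90754−812)/813⌋·813 = 812 + 110×813 = 90242
Count = 110 − 100 + 1 = 11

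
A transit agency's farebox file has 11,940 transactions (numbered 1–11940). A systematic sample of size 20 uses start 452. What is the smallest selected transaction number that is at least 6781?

7019

k = 11940/20 = 597
Steps past start: ⌈(6781 − 452)/597⌉ = ⌈6329/597⌉ = 11
Selected transaction: 452 + 11×597 = 7019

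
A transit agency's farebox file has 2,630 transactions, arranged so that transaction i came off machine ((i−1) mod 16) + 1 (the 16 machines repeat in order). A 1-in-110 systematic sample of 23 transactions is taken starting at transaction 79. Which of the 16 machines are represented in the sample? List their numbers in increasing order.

Consecutive selections differ by k = 110, so their machine numbers differ by 110 mod 16 = 14.
gcd(110, 16) = 2, so the sample visits 16/2 = 8 distinct residues mod 16.
Start 79 is machine 15; the machines hit are 1, 3, 5, 7, 9, 11, 13, 15.

1, 3, 5, 7, 9, 11, 13, 15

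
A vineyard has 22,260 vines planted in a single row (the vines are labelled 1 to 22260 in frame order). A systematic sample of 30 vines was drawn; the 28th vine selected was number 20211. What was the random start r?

177

k = 22260/30 = 742
r = 20211 − (28−1)×742 = 20211 − 20034 = 177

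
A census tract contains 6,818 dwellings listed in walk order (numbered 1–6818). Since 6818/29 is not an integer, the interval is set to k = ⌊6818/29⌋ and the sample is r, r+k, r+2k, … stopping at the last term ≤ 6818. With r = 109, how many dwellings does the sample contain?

29

k = ⌊6818/29⌋ = 235
Achieved size = ⌊(6818 − 109)/235⌋ + 1 = ⌊6709/235⌋ + 1 = 28 + 1 = 29
(last selection: 109 + 28×235 = 6689 ≤ 6818; next would be 6924 > 6818)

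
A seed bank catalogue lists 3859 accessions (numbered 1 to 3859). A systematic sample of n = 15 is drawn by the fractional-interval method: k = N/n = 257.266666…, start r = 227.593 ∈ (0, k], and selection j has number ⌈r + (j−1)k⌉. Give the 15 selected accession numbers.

228, 485, 743, 1000, 1257, 1514, 1772, 2029, 2286, 2543, 2801, 3058, 3315, 3573, 3830

j=1: r + 0k = 227.593 → ⌈·⌉ = 228
j=2: r + 1k = 484.859666… → ⌈·⌉ = 485
j=3: r + 2k = 742.126333… → ⌈·⌉ = 743
j=4: r + 3k = 999.393 → ⌈·⌉ = 1000
j=5: r + 4k = 1256.659666… → ⌈·⌉ = 1257
j=6: r + 5k = 1513.926333… → ⌈·⌉ = 1514
j=7: r + 6k = 1771.193 → ⌈·⌉ = 1772
j=8: r + 7k = 2028.459666… → ⌈·⌉ = 2029
j=9: r + 8k = 2285.726333… → ⌈·⌉ = 2286
j=10: r + 9k = 2542.993 → ⌈·⌉ = 2543
j=11: r + 10k = 2800.259666… → ⌈·⌉ = 2801
j=12: r + 11k = 3057.526333… → ⌈·⌉ = 3058
j=13: r + 12k = 3314.793 → ⌈·⌉ = 3315
j=14: r + 13k = 3572.059666… → ⌈·⌉ = 3573
j=15: r + 14k = 3829.326333… → ⌈·⌉ = 3830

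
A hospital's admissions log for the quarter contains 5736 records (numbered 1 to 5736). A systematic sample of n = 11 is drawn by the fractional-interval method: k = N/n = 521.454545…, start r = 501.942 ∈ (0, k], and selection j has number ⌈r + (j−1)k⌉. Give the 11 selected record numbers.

j=1: r + 0k = 501.942 → ⌈·⌉ = 502
j=2: r + 1k = 1023.396545… → ⌈·⌉ = 1024
j=3: r + 2k = 1544.851090… → ⌈·⌉ = 1545
j=4: r + 3k = 2066.305636… → ⌈·⌉ = 2067
j=5: r + 4k = 2587.760181… → ⌈·⌉ = 2588
j=6: r + 5k = 3109.214727… → ⌈·⌉ = 3110
j=7: r + 6k = 3630.669272… → ⌈·⌉ = 3631
j=8: r + 7k = 4152.123818… → ⌈·⌉ = 4153
j=9: r + 8k = 4673.578363… → ⌈·⌉ = 4674
j=10: r + 9k = 5195.032909… → ⌈·⌉ = 5196
j=11: r + 10k = 5716.487454… → ⌈·⌉ = 5717

502, 1024, 1545, 2067, 2588, 3110, 3631, 4153, 4674, 5196, 5717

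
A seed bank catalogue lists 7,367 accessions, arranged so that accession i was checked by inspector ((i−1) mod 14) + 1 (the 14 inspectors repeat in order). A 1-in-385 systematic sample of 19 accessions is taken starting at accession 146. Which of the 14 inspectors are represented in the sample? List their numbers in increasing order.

6, 13

Consecutive selections differ by k = 385, so their inspector numbers differ by 385 mod 14 = 7.
gcd(385, 14) = 7, so the sample visits 14/7 = 2 distinct residues mod 14.
Start 146 is inspector 6; the inspectors hit are 6, 13.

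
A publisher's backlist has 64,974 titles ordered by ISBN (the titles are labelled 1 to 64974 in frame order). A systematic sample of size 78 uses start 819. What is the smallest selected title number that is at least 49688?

49966

k = 64974/78 = 833
Steps past start: ⌈(49688 − 819)/833⌉ = ⌈48869/833⌉ = 59
Selected title: 819 + 59×833 = 49966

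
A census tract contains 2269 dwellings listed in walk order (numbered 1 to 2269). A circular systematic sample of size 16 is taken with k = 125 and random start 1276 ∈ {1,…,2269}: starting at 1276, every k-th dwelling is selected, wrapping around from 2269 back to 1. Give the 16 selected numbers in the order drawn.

1276, 1401, 1526, 1651, 1776, 1901, 2026, 2151, 7, 132, 257, 382, 507, 632, 757, 882

Selection 1: 1276
Selection 2: 1276 + 125 = 1401
Selection 3: 1401 + 125 = 1526
Selection 4: 1526 + 125 = 1651
Selection 5: 1651 + 125 = 1776
Selection 6: 1776 + 125 = 1901
Selection 7: 1901 + 125 = 2026
Selection 8: 2026 + 125 = 2151
Selection 9: 2151 + 125 = 2276 → 2276 − 2269 = 7
Selection 10: 7 + 125 = 132
Selection 11: 132 + 125 = 257
Selection 12: 257 + 125 = 382
Selection 13: 382 + 125 = 507
Selection 14: 507 + 125 = 632
Selection 15: 632 + 125 = 757
Selection 16: 757 + 125 = 882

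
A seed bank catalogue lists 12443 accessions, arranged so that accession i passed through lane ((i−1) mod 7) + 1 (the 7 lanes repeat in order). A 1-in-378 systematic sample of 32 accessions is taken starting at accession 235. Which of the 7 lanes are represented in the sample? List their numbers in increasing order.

4

Consecutive selections differ by k = 378, so their lane numbers differ by 378 mod 7 = 0.
gcd(378, 7) = 7, so the sample visits 7/7 = 1 distinct residues mod 7.
Start 235 is lane 4; the lanes hit are 4.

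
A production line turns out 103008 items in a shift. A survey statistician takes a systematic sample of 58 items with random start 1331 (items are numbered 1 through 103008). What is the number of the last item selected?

102563

k = 103008/58 = 1776
58th selection = r + (58−1)·k = 1331 + 57×1776 = 1331 + 101232 = 102563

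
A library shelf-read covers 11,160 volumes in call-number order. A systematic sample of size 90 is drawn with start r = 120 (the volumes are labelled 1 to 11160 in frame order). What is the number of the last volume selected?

11156

k = 11160/90 = 124
90th selection = r + (90−1)·k = 120 + 89×124 = 120 + 11036 = 11156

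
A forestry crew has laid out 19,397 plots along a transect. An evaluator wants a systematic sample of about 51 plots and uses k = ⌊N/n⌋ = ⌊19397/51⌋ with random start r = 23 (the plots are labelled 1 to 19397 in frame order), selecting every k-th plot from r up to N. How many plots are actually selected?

51

k = ⌊19397/51⌋ = 380
Achieved size = ⌊(19397 − 23)/380⌋ + 1 = ⌊19374/380⌋ + 1 = 50 + 1 = 51
(last selection: 23 + 50×380 = 19023 ≤ 19397; next would be 19403 > 19397)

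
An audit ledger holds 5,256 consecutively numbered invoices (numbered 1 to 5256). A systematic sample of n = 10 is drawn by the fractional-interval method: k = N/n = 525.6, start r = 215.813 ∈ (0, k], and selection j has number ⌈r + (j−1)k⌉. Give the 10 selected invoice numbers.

216, 742, 1268, 1793, 2319, 2844, 3370, 3896, 4421, 4947

j=1: r + 0k = 215.813 → ⌈·⌉ = 216
j=2: r + 1k = 741.413 → ⌈·⌉ = 742
j=3: r + 2k = 1267.013 → ⌈·⌉ = 1268
j=4: r + 3k = 1792.613 → ⌈·⌉ = 1793
j=5: r + 4k = 2318.213 → ⌈·⌉ = 2319
j=6: r + 5k = 2843.813 → ⌈·⌉ = 2844
j=7: r + 6k = 3369.413 → ⌈·⌉ = 3370
j=8: r + 7k = 3895.013 → ⌈·⌉ = 3896
j=9: r + 8k = 4420.613 → ⌈·⌉ = 4421
j=10: r + 9k = 4946.213 → ⌈·⌉ = 4947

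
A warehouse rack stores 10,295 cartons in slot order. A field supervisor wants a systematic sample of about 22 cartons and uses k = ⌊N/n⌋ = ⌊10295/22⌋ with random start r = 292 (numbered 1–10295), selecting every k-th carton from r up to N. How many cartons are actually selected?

22

k = ⌊10295/22⌋ = 467
Achieved size = ⌊(10295 − 292)/467⌋ + 1 = ⌊10003/467⌋ + 1 = 21 + 1 = 22
(last selection: 292 + 21×467 = 10099 ≤ 10295; next would be 10566 > 10295)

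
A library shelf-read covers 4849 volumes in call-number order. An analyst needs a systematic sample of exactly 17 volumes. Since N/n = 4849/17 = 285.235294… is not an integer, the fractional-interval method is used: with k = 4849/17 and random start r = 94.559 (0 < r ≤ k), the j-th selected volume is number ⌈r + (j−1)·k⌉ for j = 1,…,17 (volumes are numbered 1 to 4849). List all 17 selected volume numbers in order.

95, 380, 666, 951, 1236, 1521, 1806, 2092, 2377, 2662, 2947, 3233, 3518, 3803, 4088, 4374, 4659

j=1: r + 0k = 94.559 → ⌈·⌉ = 95
j=2: r + 1k = 379.794294… → ⌈·⌉ = 380
j=3: r + 2k = 665.029588… → ⌈·⌉ = 666
j=4: r + 3k = 950.264882… → ⌈·⌉ = 951
j=5: r + 4k = 1235.500176… → ⌈·⌉ = 1236
j=6: r + 5k = 1520.735470… → ⌈·⌉ = 1521
j=7: r + 6k = 1805.970764… → ⌈·⌉ = 1806
j=8: r + 7k = 2091.206058… → ⌈·⌉ = 2092
j=9: r + 8k = 2376.441352… → ⌈·⌉ = 2377
j=10: r + 9k = 2661.676647… → ⌈·⌉ = 2662
j=11: r + 10k = 2946.911941… → ⌈·⌉ = 2947
j=12: r + 11k = 3232.147235… → ⌈·⌉ = 3233
j=13: r + 12k = 3517.382529… → ⌈·⌉ = 3518
j=14: r + 13k = 3802.617823… → ⌈·⌉ = 3803
j=15: r + 14k = 4087.853117… → ⌈·⌉ = 4088
j=16: r + 15k = 4373.088411… → ⌈·⌉ = 4374
j=17: r + 16k = 4658.323705… → ⌈·⌉ = 4659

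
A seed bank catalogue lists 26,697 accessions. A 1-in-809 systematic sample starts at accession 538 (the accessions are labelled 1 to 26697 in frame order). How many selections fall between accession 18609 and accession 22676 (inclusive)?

5

k = 809
First selection ≥ 18609: 538 + ⌈(18609−538)/809⌉·809 = 538 + 23×809 = 19145
Last selection ≤ 22676: 538 + ⌊(22676−538)/809⌋·809 = 538 + 27×809 = 22381
Count = 27 − 23 + 1 = 5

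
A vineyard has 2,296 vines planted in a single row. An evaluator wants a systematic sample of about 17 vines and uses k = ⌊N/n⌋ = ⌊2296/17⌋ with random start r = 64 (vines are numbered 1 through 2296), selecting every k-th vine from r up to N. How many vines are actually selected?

17

k = ⌊2296/17⌋ = 135
Achieved size = ⌊(2296 − 64)/135⌋ + 1 = ⌊2232/135⌋ + 1 = 16 + 1 = 17
(last selection: 64 + 16×135 = 2224 ≤ 2296; next would be 2359 > 2296)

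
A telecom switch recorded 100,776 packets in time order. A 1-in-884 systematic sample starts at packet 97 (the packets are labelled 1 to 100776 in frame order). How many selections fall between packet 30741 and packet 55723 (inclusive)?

k = 884
First selection ≥ 30741: 97 + ⌈(30741−97)/884⌉·884 = 97 + 35×884 = 31037
Last selection ≤ 55723: 97 + ⌊(55723−97)/884⌋·884 = 97 + 62×884 = 54905
Count = 62 − 35 + 1 = 28

28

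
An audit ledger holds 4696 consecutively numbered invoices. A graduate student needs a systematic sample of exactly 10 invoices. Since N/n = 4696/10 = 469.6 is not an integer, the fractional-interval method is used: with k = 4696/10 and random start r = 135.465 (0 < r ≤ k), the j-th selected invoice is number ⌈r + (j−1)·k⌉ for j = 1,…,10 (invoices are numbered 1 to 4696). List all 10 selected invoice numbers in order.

136, 606, 1075, 1545, 2014, 2484, 2954, 3423, 3893, 4362

j=1: r + 0k = 135.465 → ⌈·⌉ = 136
j=2: r + 1k = 605.065 → ⌈·⌉ = 606
j=3: r + 2k = 1074.665 → ⌈·⌉ = 1075
j=4: r + 3k = 1544.265 → ⌈·⌉ = 1545
j=5: r + 4k = 2013.865 → ⌈·⌉ = 2014
j=6: r + 5k = 2483.465 → ⌈·⌉ = 2484
j=7: r + 6k = 2953.065 → ⌈·⌉ = 2954
j=8: r + 7k = 3422.665 → ⌈·⌉ = 3423
j=9: r + 8k = 3892.265 → ⌈·⌉ = 3893
j=10: r + 9k = 4361.865 → ⌈·⌉ = 4362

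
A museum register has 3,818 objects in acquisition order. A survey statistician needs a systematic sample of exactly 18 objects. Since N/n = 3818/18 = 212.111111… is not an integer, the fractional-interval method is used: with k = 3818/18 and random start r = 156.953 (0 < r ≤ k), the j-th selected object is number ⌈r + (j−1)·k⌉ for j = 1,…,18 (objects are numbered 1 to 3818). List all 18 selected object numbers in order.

157, 370, 582, 794, 1006, 1218, 1430, 1642, 1854, 2066, 2279, 2491, 2703, 2915, 3127, 3339, 3551, 3763

j=1: r + 0k = 156.953 → ⌈·⌉ = 157
j=2: r + 1k = 369.064111… → ⌈·⌉ = 370
j=3: r + 2k = 581.175222… → ⌈·⌉ = 582
j=4: r + 3k = 793.286333… → ⌈·⌉ = 794
j=5: r + 4k = 1005.397444… → ⌈·⌉ = 1006
j=6: r + 5k = 1217.508555… → ⌈·⌉ = 1218
j=7: r + 6k = 1429.619666… → ⌈·⌉ = 1430
j=8: r + 7k = 1641.730777… → ⌈·⌉ = 1642
j=9: r + 8k = 1853.841888… → ⌈·⌉ = 1854
j=10: r + 9k = 2065.953 → ⌈·⌉ = 2066
j=11: r + 10k = 2278.064111… → ⌈·⌉ = 2279
j=12: r + 11k = 2490.175222… → ⌈·⌉ = 2491
j=13: r + 12k = 2702.286333… → ⌈·⌉ = 2703
j=14: r + 13k = 2914.397444… → ⌈·⌉ = 2915
j=15: r + 14k = 3126.508555… → ⌈·⌉ = 3127
j=16: r + 15k = 3338.619666… → ⌈·⌉ = 3339
j=17: r + 16k = 3550.730777… → ⌈·⌉ = 3551
j=18: r + 17k = 3762.841888… → ⌈·⌉ = 3763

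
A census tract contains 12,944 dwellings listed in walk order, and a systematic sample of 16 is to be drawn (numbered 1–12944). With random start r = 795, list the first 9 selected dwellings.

795, 1604, 2413, 3222, 4031, 4840, 5649, 6458, 7267

k = N/n = 12944/16 = 809
dwelling 1: 795
dwelling 2: 795 + 809 = 1604
dwelling 3: 1604 + 809 = 2413
dwelling 4: 2413 + 809 = 3222
dwelling 5: 3222 + 809 = 4031
dwelling 6: 4031 + 809 = 4840
dwelling 7: 4840 + 809 = 5649
dwelling 8: 5649 + 809 = 6458
dwelling 9: 6458 + 809 = 7267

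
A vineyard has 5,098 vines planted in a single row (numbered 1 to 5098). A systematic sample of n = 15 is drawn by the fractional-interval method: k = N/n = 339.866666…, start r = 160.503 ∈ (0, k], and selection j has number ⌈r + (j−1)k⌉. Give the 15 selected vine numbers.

j=1: r + 0k = 160.503 → ⌈·⌉ = 161
j=2: r + 1k = 500.369666… → ⌈·⌉ = 501
j=3: r + 2k = 840.236333… → ⌈·⌉ = 841
j=4: r + 3k = 1180.103 → ⌈·⌉ = 1181
j=5: r + 4k = 1519.969666… → ⌈·⌉ = 1520
j=6: r + 5k = 1859.836333… → ⌈·⌉ = 1860
j=7: r + 6k = 2199.703 → ⌈·⌉ = 2200
j=8: r + 7k = 2539.569666… → ⌈·⌉ = 2540
j=9: r + 8k = 2879.436333… → ⌈·⌉ = 2880
j=10: r + 9k = 3219.303 → ⌈·⌉ = 3220
j=11: r + 10k = 3559.169666… → ⌈·⌉ = 3560
j=12: r + 11k = 3899.036333… → ⌈·⌉ = 3900
j=13: r + 12k = 4238.903 → ⌈·⌉ = 4239
j=14: r + 13k = 4578.769666… → ⌈·⌉ = 4579
j=15: r + 14k = 4918.636333… → ⌈·⌉ = 4919

161, 501, 841, 1181, 1520, 1860, 2200, 2540, 2880, 3220, 3560, 3900, 4239, 4579, 4919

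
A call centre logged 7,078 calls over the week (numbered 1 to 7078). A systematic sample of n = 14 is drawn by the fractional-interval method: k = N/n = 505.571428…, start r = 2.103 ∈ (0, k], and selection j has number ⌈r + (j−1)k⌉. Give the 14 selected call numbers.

3, 508, 1014, 1519, 2025, 2530, 3036, 3542, 4047, 4553, 5058, 5564, 6069, 6575

j=1: r + 0k = 2.103 → ⌈·⌉ = 3
j=2: r + 1k = 507.674428… → ⌈·⌉ = 508
j=3: r + 2k = 1013.245857… → ⌈·⌉ = 1014
j=4: r + 3k = 1518.817285… → ⌈·⌉ = 1519
j=5: r + 4k = 2024.388714… → ⌈·⌉ = 2025
j=6: r + 5k = 2529.960142… → ⌈·⌉ = 2530
j=7: r + 6k = 3035.531571… → ⌈·⌉ = 3036
j=8: r + 7k = 3541.103 → ⌈·⌉ = 3542
j=9: r + 8k = 4046.674428… → ⌈·⌉ = 4047
j=10: r + 9k = 4552.245857… → ⌈·⌉ = 4553
j=11: r + 10k = 5057.817285… → ⌈·⌉ = 5058
j=12: r + 11k = 5563.388714… → ⌈·⌉ = 5564
j=13: r + 12k = 6068.960142… → ⌈·⌉ = 6069
j=14: r + 13k = 6574.531571… → ⌈·⌉ = 6575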